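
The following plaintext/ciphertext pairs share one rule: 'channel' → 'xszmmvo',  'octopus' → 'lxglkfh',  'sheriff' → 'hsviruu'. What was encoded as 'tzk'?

gap

Each pair mirrors across the alphabet (c↔x, h↔s, a↔z): positions sum to 25. Letters are reflected about the middle of the alphabet (position → 25−position): Atbash.
Reversing it on tzk: t↔g, z↔a, k↔p.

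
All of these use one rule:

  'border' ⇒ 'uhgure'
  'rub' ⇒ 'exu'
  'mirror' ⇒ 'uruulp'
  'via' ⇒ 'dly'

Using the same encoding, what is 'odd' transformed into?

Read the word backwards and shift each letter +3.
For odd: reverse → ddo; then shift: d+3=g, d+3=g, o+3=r.

ggr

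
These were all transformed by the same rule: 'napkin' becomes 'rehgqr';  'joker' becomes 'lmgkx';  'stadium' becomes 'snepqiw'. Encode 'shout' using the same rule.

n(13)→r(17) and a(0)→e(4) fit y≡21x+4 (mod 26); the inverse of 21 mod 26 is 5. This is an affine cipher: with a=0,…,z=25, each position x becomes (21x+4) mod 26.
On shout: s(18)→21·18+4≡18=s; h(7)→21·7+4≡21=v; o(14)→21·14+4≡12=m; u(20)→21·20+4≡8=i; t(19)→21·19+4≡13=n (all mod 26).

svmin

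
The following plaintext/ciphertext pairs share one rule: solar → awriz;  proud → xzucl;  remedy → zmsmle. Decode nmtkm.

Shifts by position in solar: pos 0: s→a (+8), pos 1: o→w (+8), pos 2: l→r (+6), pos 3: a→i (+8), pos 4: r→z (+8) — repeating every 3. It's a Vigenère-style cipher with numeric key [8,8,6]: position i shifts by key[i mod 3].
Reversing it on nmtkm: n−8=f, m−8=e, t−6=n, k−8=c, m−8=e.

fence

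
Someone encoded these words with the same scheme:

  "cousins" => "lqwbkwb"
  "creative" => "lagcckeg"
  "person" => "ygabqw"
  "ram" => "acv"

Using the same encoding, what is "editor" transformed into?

The rule splits by letter class: vowels +2, consonants +9.
On editor: e(vowel)+2=g, d(cons)+9=m, i(vowel)+2=k, t(cons)+9=c, o(vowel)+2=q, r(cons)+9=a.

gmkcqa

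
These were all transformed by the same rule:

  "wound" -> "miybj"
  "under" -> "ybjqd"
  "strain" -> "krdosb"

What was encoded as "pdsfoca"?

privacy

w(22)→m(12) and o(14)→i(8) fit y≡7x+14 (mod 26); the inverse of 7 mod 26 is 15. Each letter's alphabet position (a=0..z=25) is mapped through 7·x+14 mod 26 — an affine cipher.
Decoding pdsfoca: p(15)→15·(15−14)≡15=p; d(3)→15·(3−14)≡17=r; s(18)→15·(18−14)≡8=i; f(5)→15·(5−14)≡21=v; o(14)→15·(14−14)≡0=a; c(2)→15·(2−14)≡2=c; a(0)→15·(0−14)≡24=y (all mod 26).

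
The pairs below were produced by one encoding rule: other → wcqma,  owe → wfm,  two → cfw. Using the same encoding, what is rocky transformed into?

awlth

The shift depends on letter class: consonant t→c is +9, but vowel o→w is +8. Two shifts are in play — +8 for a/e/i/o/u, +9 for every other letter.
For rocky: r(cons)+9=a, o(vowel)+8=w, c(cons)+9=l, k(cons)+9=t, y(cons)+9=h.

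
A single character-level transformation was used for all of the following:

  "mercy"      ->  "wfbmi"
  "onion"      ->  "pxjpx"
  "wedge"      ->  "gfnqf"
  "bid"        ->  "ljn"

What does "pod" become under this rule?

zpn

The shift depends on letter class: consonant m→w is +10, but vowel e→f is +1. The rule splits by letter class: vowels +1, consonants +10.
On pod: p(cons)+10=z, o(vowel)+1=p, d(cons)+10=n.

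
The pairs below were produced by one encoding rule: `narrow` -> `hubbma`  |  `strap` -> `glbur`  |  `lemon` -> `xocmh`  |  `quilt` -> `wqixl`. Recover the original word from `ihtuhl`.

Each letter's alphabet position (a=0..z=25) is mapped through 5·x+20 mod 26 — an affine cipher.
Decoding ihtuhl: i(8)→21·(8−20)≡8=i; h(7)→21·(7−20)≡13=n; t(19)→21·(19−20)≡5=f; u(20)→21·(20−20)≡0=a; h(7)→21·(7−20)≡13=n; l(11)→21·(11−20)≡19=t (all mod 26).

infant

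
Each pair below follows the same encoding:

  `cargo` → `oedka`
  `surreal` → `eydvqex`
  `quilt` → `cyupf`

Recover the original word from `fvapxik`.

Shifts by position in cargo: pos 0: c→o (+12), pos 1: a→e (+4), pos 2: r→d (+12), pos 3: g→k (+4) — repeating every 2. It's a Vigenère-style cipher with numeric key [12,4]: position i shifts by key[i mod 2].
Decoding fvapxik: f−12=t, v−4=r, a−12=o, p−4=l, x−12=l, i−4=e, k−12=y.

trolley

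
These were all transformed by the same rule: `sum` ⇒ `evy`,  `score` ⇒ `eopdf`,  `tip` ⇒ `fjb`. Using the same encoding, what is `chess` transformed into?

The shift depends on letter class: consonant s→e is +12, but vowel u→v is +1. The rule splits by letter class: vowels +1, consonants +12.
Applying it to chess: c(cons)+12=o, h(cons)+12=t, e(vowel)+1=f, s(cons)+12=e, s(cons)+12=e.

otfee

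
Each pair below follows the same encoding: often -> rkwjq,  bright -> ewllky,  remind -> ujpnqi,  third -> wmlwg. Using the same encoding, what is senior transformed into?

Shifts by position in often: pos 0: o→r (+3), pos 1: f→k (+5), pos 2: t→w (+3), pos 3: e→j (+5) — repeating every 2. The shifts repeat in a cycle of length 2: positions 0,1,… shift by +3, +5, then the pattern repeats.
On senior: s+3=v, e+5=j, n+3=q, i+5=n, o+3=r, r+5=w.

vjqnrw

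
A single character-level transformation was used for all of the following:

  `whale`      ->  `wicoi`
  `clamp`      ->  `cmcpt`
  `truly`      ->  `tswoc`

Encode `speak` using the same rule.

sqgdo

In whale: w→w is +0, h→i is +1, a→c is +2, l→o is +3 — the shift increases by 1 each position. The shift increases by 1 at each position, starting from +0: 0, 1, 2, ….
On speak: s+0=s, p+1=q, e+2=g, a+3=d, k+4=o.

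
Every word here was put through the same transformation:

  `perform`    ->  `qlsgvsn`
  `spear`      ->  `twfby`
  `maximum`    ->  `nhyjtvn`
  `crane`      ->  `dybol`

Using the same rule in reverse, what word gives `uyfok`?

Shifts by position in perform: pos 0: p→q (+1), pos 1: e→l (+7), pos 2: r→s (+1), pos 3: f→g (+1), pos 4: o→v (+7), pos 5: r→s (+1) — repeating every 3. The shifts repeat in a cycle of length 3: positions 0,1,… shift by +1, +7, +1, then the pattern repeats.
Undoing it on uyfok: u−1=t, y−7=r, f−1=e, o−1=n, k−7=d.

trend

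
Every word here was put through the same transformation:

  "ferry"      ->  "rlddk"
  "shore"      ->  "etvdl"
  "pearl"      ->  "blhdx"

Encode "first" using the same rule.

The shift depends on letter class: consonant f→r is +12, but vowel e→l is +7. Two shifts are in play — +7 for a/e/i/o/u, +12 for every other letter.
Applying it to first: f(cons)+12=r, i(vowel)+7=p, r(cons)+12=d, s(cons)+12=e, t(cons)+12=f.

rpdef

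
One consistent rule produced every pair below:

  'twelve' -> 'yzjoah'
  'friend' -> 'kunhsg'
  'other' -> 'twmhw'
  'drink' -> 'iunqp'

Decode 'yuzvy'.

trust

Shifts by position in twelve: pos 0: t→y (+5), pos 1: w→z (+3), pos 2: e→j (+5), pos 3: l→o (+3) — repeating every 2. A repeating key of period 2 is used — shifts +5, +3 over and over.
Reversing it on yuzvy: y−5=t, u−3=r, z−5=u, v−3=s, y−5=t.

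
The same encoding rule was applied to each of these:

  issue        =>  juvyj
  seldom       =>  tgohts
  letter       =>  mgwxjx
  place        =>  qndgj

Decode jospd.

imply

In issue: i→j is +1, s→u is +2, s→v is +3, u→y is +4 — the shift increases by 1 each position. Letter i (0-indexed) is shifted by i+1, so successive shifts are 1, 2, 3, ….
Decoding jospd: j−1=i, o−2=m, s−3=p, p−4=l, d−5=y.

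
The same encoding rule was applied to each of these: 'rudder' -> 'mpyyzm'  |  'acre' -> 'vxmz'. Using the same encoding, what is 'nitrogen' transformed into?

idomjbzi

Compare letters: r→m is +21, u→p is +21, d→y is +21 — a constant shift. This is a Caesar cipher with shift 21.
Applying it to nitrogen: n+21=i, i+21=d, t+21=o, r+21=m, o+21=j, g+21=b, e+21=z, n+21=i.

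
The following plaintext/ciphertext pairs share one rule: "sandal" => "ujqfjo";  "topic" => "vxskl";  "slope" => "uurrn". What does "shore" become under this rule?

The shifts repeat in a cycle of length 3: positions 0,1,… shift by +2, +9, +3, then the pattern repeats.
Applying it to shore: s+2=u, h+9=q, o+3=r, r+2=t, e+9=n.

uqrtn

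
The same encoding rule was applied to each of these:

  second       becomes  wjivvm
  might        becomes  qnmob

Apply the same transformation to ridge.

The shift increases by 1 at each position, starting from +4: 4, 5, 6, ….
On ridge: r+4=v, i+5=n, d+6=j, g+7=n, e+8=m.

vnjnm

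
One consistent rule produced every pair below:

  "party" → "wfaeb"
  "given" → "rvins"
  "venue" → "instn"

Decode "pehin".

p(15)→w(22) and a(0)→f(5) fit y≡15x+5 (mod 26); the inverse of 15 mod 26 is 7. Each letter's alphabet position (a=0..z=25) is mapped through 15·x+5 mod 26 — an affine cipher.
Undoing it on pehin: p(15)→7·(15−5)≡18=s; e(4)→7·(4−5)≡19=t; h(7)→7·(7−5)≡14=o; i(8)→7·(8−5)≡21=v; n(13)→7·(13−5)≡4=e (all mod 26).

stove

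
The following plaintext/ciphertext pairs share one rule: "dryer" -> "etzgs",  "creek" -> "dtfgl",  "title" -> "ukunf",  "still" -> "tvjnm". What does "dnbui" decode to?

clash

Shifts by position in dryer: pos 0: d→e (+1), pos 1: r→t (+2), pos 2: y→z (+1), pos 3: e→g (+2) — repeating every 2. A repeating key of period 2 is used — shifts +1, +2 over and over.
Undoing it on dnbui: d−1=c, n−2=l, b−1=a, u−2=s, i−1=h.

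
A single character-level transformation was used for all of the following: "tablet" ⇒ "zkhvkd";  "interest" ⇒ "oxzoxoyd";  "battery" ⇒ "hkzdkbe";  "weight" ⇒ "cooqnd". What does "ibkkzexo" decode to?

creature

Shifts by position in tablet: pos 0: t→z (+6), pos 1: a→k (+10), pos 2: b→h (+6), pos 3: l→v (+10) — repeating every 2. A repeating key of period 2 is used — shifts +6, +10 over and over.
Undoing it on ibkkzexo: i−6=c, b−10=r, k−6=e, k−10=a, z−6=t, e−10=u, x−6=r, o−10=e.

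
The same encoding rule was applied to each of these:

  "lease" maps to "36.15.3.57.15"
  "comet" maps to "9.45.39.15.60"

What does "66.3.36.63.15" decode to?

l(#12)→36 and e(#5)→15: differences scale by 3, so n = 3·pos + 0. With a=1..z=26, the number is 3·pos.
Reversing it on 66.3.36.63.15: 66→(66−0)÷3=22=v, 3→(3−0)÷3=1=a, 36→(36−0)÷3=12=l, 63→(63−0)÷3=21=u, 15→(15−0)÷3=5=e.

value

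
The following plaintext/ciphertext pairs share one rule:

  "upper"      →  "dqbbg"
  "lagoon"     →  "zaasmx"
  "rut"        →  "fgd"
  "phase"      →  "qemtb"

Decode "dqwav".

joker

Read the word backwards and shift each letter +12.
Undoing it on dqwav: shift back: d−12=r, q−12=e, w−12=k, a−12=o, v−12=j → rekoj; then reverse → joker.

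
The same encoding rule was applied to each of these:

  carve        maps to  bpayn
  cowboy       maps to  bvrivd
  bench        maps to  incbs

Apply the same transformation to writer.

c(2)→b(1) and a(0)→p(15) fit y≡19x+15 (mod 26); the inverse of 19 mod 26 is 11. Treating letters as 0–25, the rule is x ↦ 19x + 15 (mod 26).
Applying it to writer: w(22)→19·22+15≡17=r; r(17)→19·17+15≡0=a; i(8)→19·8+15≡11=l; t(19)→19·19+15≡12=m; e(4)→19·4+15≡13=n; r(17)→19·17+15≡0=a (all mod 26).

ralmna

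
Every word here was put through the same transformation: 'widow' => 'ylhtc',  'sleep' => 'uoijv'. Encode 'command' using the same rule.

erqrgul

Letter i (0-indexed) is shifted by i+2, so successive shifts are 2, 3, 4, ….
Applying it to command: c+2=e, o+3=r, m+4=q, m+5=r, a+6=g, n+7=u, d+8=l.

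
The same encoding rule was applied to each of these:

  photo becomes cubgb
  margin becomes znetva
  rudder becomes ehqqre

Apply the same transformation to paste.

Compare letters: p→c is +13, h→u is +13, o→b is +13 — a constant shift. This is a Caesar cipher with shift 13.
On paste: p+13=c, a+13=n, s+13=f, t+13=g, e+13=r.

cnfgr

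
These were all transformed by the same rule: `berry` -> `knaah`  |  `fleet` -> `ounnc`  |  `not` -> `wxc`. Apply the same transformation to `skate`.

btjcn

Compare letters: b→k is +9, e→n is +9, r→a is +9 — a constant shift. Every letter moves 9 places later in the alphabet, wrapping around z→a.
On skate: s+9=b, k+9=t, a+9=j, t+9=c, e+9=n.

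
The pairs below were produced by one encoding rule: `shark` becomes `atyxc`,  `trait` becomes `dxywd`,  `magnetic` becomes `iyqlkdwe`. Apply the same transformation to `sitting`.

awddwlq

s(18)→a(0) and h(7)→t(19) fit y≡3x+24 (mod 26); the inverse of 3 mod 26 is 9. Treating letters as 0–25, the rule is x ↦ 3x + 24 (mod 26).
Applying it to sitting: s(18)→3·18+24≡0=a; i(8)→3·8+24≡22=w; t(19)→3·19+24≡3=d; t(19)→3·19+24≡3=d; i(8)→3·8+24≡22=w; n(13)→3·13+24≡11=l; g(6)→3·6+24≡16=q (all mod 26).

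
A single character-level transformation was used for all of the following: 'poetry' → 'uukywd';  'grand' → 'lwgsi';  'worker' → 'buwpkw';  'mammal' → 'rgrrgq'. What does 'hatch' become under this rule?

Two shifts are in play — +6 for a/e/i/o/u, +5 for every other letter.
For hatch: h(cons)+5=m, a(vowel)+6=g, t(cons)+5=y, c(cons)+5=h, h(cons)+5=m.

mgyhm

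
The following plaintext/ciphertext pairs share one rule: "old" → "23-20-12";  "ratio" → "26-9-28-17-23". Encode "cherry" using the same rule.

11-16-13-26-26-33

Each letter is replaced by its alphabet position (a=1..z=26) + 8.
On cherry: c=3→11, h=8→16, e=5→13, r=18→26, r=18→26, y=25→33.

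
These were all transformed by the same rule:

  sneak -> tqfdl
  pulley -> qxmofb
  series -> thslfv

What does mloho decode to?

Shifts by position in sneak: pos 0: s→t (+1), pos 1: n→q (+3), pos 2: e→f (+1), pos 3: a→d (+3) — repeating every 2. A repeating key of period 2 is used — shifts +1, +3 over and over.
Undoing it on mloho: m−1=l, l−3=i, o−1=n, h−3=e, o−1=n.

linen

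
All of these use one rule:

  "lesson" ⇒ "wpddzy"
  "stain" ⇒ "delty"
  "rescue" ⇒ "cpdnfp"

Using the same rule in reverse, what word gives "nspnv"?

check

Compare letters: l→w is +11, e→p is +11, s→d is +11 — a constant shift. Each letter is shifted forward by 11 in the alphabet (a Caesar shift of +11).
Decoding nspnv: n−11=c, s−11=h, p−11=e, n−11=c, v−11=k.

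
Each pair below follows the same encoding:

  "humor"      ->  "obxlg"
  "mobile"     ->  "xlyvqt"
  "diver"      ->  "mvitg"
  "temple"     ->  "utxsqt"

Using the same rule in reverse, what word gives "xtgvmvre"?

meridian

This is an affine cipher: with a=0,…,z=25, each position x becomes (7x+17) mod 26.
Undoing it on xtgvmvre: x(23)→15·(23−17)≡12=m; t(19)→15·(19−17)≡4=e; g(6)→15·(6−17)≡17=r; v(21)→15·(21−17)≡8=i; m(12)→15·(12−17)≡3=d; v(21)→15·(21−17)≡8=i; r(17)→15·(17−17)≡0=a; e(4)→15·(4−17)≡13=n (all mod 26).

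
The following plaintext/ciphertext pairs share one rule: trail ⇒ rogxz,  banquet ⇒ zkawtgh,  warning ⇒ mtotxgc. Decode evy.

The output letters match the input read backwards, each shifted +6: trail reversed is liart. The word is reversed, then every letter is shifted forward by 6.
Undoing it on evy: shift back: e−6=y, v−6=p, y−6=s → yps; then reverse → spy.

spy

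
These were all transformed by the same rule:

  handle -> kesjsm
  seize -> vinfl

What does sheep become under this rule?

vljkw

In handle: h→k is +3, a→e is +4, n→s is +5, d→j is +6 — the shift increases by 1 each position. The shift increases by 1 at each position, starting from +3: 3, 4, 5, ….
For sheep: s+3=v, h+4=l, e+5=j, e+6=k, p+7=w.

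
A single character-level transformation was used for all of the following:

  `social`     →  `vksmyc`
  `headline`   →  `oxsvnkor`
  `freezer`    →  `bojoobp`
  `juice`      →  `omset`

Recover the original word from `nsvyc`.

Read the word backwards and shift each letter +10.
Decoding nsvyc: shift back: n−10=d, s−10=i, v−10=l, y−10=o, c−10=s → dilos; then reverse → solid.

solid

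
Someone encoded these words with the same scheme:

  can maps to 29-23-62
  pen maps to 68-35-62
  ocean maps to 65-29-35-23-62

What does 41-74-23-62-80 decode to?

grant

c(#3)→29 and a(#1)→23: differences scale by 3, so n = 3·pos + 20. Each letter becomes 3×(its alphabet position, a=1..z=26) + 20.
Undoing it on 41-74-23-62-80: 41→(41−20)÷3=7=g, 74→(74−20)÷3=18=r, 23→(23−20)÷3=1=a, 62→(62−20)÷3=14=n, 80→(80−20)÷3=20=t.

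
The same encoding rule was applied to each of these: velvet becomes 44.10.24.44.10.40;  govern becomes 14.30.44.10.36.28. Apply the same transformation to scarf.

v(#22)→44 and e(#5)→10: differences scale by 2, so n = 2·pos + 0. Each letter becomes 2×(its alphabet position, a=1..z=26).
For scarf: s=19→38, c=3→6, a=1→2, r=18→36, f=6→12.

38.6.2.36.12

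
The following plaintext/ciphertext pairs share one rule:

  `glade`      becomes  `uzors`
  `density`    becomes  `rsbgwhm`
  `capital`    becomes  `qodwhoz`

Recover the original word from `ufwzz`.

grill

Compare letters: g→u is +14, l→z is +14, a→o is +14 — a constant shift. This is a Caesar cipher with shift 14.
Undoing it on ufwzz: u−14=g, f−14=r, w−14=i, z−14=l, z−14=l.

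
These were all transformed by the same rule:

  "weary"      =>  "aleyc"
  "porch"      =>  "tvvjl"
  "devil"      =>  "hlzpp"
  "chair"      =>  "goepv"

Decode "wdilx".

sweet

Shifts by position in weary: pos 0: w→a (+4), pos 1: e→l (+7), pos 2: a→e (+4), pos 3: r→y (+7) — repeating every 2. The shifts repeat in a cycle of length 2: positions 0,1,… shift by +4, +7, then the pattern repeats.
Decoding wdilx: w−4=s, d−7=w, i−4=e, l−7=e, x−4=t.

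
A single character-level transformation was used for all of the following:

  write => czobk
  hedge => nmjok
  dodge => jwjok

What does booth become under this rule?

Shifts by position in write: pos 0: w→c (+6), pos 1: r→z (+8), pos 2: i→o (+6), pos 3: t→b (+8) — repeating every 2. It's a Vigenère-style cipher with numeric key [6,8]: position i shifts by key[i mod 2].
Applying it to booth: b+6=h, o+8=w, o+6=u, t+8=b, h+6=n.

hwubn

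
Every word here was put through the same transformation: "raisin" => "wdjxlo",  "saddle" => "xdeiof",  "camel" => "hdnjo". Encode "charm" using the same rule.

hkbwp

Shifts by position in raisin: pos 0: r→w (+5), pos 1: a→d (+3), pos 2: i→j (+1), pos 3: s→x (+5), pos 4: i→l (+3), pos 5: n→o (+1) — repeating every 3. The shifts repeat in a cycle of length 3: positions 0,1,… shift by +5, +3, +1, then the pattern repeats.
On charm: c+5=h, h+3=k, a+1=b, r+5=w, m+3=p.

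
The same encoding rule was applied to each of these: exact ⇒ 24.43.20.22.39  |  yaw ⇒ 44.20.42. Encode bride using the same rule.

The number is (letter's place in the alphabet, a=1) + 19.
For bride: b=2→21, r=18→37, i=9→28, d=4→23, e=5→24.

21.37.28.23.24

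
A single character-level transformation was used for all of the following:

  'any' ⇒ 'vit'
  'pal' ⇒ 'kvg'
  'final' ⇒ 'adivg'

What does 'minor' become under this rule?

hdijm

Compare letters: a→v is +21, n→i is +21, y→t is +21 — a constant shift. Every letter moves 21 places later in the alphabet, wrapping around z→a.
For minor: m+21=h, i+21=d, n+21=i, o+21=j, r+21=m.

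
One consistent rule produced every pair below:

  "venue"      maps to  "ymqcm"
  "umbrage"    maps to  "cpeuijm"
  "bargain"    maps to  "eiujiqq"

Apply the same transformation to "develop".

The rule splits by letter class: vowels +8, consonants +3.
On develop: d(cons)+3=g, e(vowel)+8=m, v(cons)+3=y, e(vowel)+8=m, l(cons)+3=o, o(vowel)+8=w, p(cons)+3=s.

gmymows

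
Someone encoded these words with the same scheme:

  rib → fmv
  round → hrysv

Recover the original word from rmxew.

The output letters match the input read backwards, each shifted +4: rib reversed is bir. Read the word backwards and shift each letter +4.
Undoing it on rmxew: shift back: r−4=n, m−4=i, x−4=t, e−4=a, w−4=s → nitas; then reverse → satin.

satin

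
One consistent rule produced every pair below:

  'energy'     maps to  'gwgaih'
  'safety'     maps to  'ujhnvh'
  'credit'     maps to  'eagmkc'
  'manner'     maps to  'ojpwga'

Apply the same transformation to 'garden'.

ijtmgw

Shifts by position in energy: pos 0: e→g (+2), pos 1: n→w (+9), pos 2: e→g (+2), pos 3: r→a (+9) — repeating every 2. The shifts repeat in a cycle of length 2: positions 0,1,… shift by +2, +9, then the pattern repeats.
On garden: g+2=i, a+9=j, r+2=t, d+9=m, e+2=g, n+9=w.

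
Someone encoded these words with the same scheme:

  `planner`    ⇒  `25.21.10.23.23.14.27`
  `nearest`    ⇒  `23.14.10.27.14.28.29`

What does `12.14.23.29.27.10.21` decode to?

p is letter #16 and maps to 25: an offset of 9. Each letter is replaced by its alphabet position (a=1..z=26) + 9.
Reversing it on 12.14.23.29.27.10.21: 12→(12−9)÷1=3=c, 14→(14−9)÷1=5=e, 23→(23−9)÷1=14=n, 29→(29−9)÷1=20=t, 27→(27−9)÷1=18=r, 10→(10−9)÷1=1=a, 21→(21−9)÷1=12=l.

central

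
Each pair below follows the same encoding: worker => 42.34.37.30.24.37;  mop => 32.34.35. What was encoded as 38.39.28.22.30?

stick

w is letter #23 and maps to 42: an offset of 19. The number is (letter's place in the alphabet, a=1) + 19.
Undoing it on 38.39.28.22.30: 38→(38−19)÷1=19=s, 39→(39−19)÷1=20=t, 28→(28−19)÷1=9=i, 22→(22−19)÷1=3=c, 30→(30−19)÷1=11=k.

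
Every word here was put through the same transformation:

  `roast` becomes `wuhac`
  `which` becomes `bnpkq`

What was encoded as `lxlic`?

great

In roast: r→w is +5, o→u is +6, a→h is +7, s→a is +8 — the shift increases by 1 each position. Letter i (0-indexed) is shifted by i+5, so successive shifts are 5, 6, 7, ….
Reversing it on lxlic: l−5=g, x−6=r, l−7=e, i−8=a, c−9=t.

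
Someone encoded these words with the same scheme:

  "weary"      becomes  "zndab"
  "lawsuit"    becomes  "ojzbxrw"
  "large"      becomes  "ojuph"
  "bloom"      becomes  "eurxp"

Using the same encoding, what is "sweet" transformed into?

The shifts repeat in a cycle of length 2: positions 0,1,… shift by +3, +9, then the pattern repeats.
On sweet: s+3=v, w+9=f, e+3=h, e+9=n, t+3=w.

vfhnw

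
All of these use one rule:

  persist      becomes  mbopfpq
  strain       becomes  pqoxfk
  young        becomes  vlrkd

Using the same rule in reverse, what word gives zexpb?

Each letter is shifted forward by 23 in the alphabet (a Caesar shift of +23).
Reversing it on zexpb: z−23=c, e−23=h, x−23=a, p−23=s, b−23=e.

chase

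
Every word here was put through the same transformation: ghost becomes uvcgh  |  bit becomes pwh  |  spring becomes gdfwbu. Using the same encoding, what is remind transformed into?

Compare letters: g→u is +14, h→v is +14, o→c is +14 — a constant shift. Every letter moves 14 places later in the alphabet, wrapping around z→a.
For remind: r+14=f, e+14=s, m+14=a, i+14=w, n+14=b, d+14=r.

fsawbr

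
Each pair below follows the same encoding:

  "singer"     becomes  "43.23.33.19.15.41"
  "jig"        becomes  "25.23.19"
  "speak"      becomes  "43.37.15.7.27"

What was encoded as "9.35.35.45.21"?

The formula is n = 2×(alphabet index, a=1) + 5.
Decoding 9.35.35.45.21: 9→(9−5)÷2=2=b, 35→(35−5)÷2=15=o, 35→(35−5)÷2=15=o, 45→(45−5)÷2=20=t, 21→(21−5)÷2=8=h.

booth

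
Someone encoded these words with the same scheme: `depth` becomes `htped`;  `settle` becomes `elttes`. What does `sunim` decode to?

The output letters match the input read backwards: depth reversed is htped. It's just the letters in reverse order.
Reversing it on sunim: then reverse → minus.

minus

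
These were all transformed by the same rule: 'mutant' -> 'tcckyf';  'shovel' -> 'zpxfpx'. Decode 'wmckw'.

In mutant: m→t is +7, u→c is +8, t→c is +9, a→k is +10 — the shift increases by 1 each position. The shift increases by 1 at each position, starting from +7: 7, 8, 9, ….
Decoding wmckw: w−7=p, m−8=e, c−9=t, k−10=a, w−11=l.

petal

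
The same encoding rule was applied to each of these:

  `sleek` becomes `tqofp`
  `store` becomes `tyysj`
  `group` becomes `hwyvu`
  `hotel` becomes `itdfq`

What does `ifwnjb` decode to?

hammer

Shifts by position in sleek: pos 0: s→t (+1), pos 1: l→q (+5), pos 2: e→o (+10), pos 3: e→f (+1), pos 4: k→p (+5) — repeating every 3. A repeating key of period 3 is used — shifts +1, +5, +10 over and over.
Decoding ifwnjb: i−1=h, f−5=a, w−10=m, n−1=m, j−5=e, b−10=r.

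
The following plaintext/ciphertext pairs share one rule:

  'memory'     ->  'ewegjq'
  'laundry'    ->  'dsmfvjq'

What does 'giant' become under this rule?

Compare letters: m→e is +18, e→w is +18, m→e is +18 — a constant shift. It's a constant shift of +18 (ROT18).
Applying it to giant: g+18=y, i+18=a, a+18=s, n+18=f, t+18=l.

yasfl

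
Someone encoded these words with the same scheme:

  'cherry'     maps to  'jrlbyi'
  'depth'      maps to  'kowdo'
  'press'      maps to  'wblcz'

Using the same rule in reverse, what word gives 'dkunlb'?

wander

Shifts by position in cherry: pos 0: c→j (+7), pos 1: h→r (+10), pos 2: e→l (+7), pos 3: r→b (+10) — repeating every 2. The shifts repeat in a cycle of length 2: positions 0,1,… shift by +7, +10, then the pattern repeats.
Decoding dkunlb: d−7=w, k−10=a, u−7=n, n−10=d, l−7=e, b−10=r.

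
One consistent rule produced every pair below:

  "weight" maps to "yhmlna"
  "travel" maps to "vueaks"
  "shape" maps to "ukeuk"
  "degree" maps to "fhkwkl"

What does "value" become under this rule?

In weight: w→y is +2, e→h is +3, i→m is +4, g→l is +5 — the shift increases by 1 each position. Letter i (0-indexed) is shifted by i+2, so successive shifts are 2, 3, 4, ….
Applying it to value: v+2=x, a+3=d, l+4=p, u+5=z, e+6=k.

xdpzk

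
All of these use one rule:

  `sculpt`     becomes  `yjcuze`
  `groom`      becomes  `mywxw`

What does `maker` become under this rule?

In sculpt: s→y is +6, c→j is +7, u→c is +8, l→u is +9 — the shift increases by 1 each position. Each letter shifts forward by (position + 6), i.e. 6, 7, 8, … — the shift grows by one for each successive letter.
On maker: m+6=s, a+7=h, k+8=s, e+9=n, r+10=b.

shsnb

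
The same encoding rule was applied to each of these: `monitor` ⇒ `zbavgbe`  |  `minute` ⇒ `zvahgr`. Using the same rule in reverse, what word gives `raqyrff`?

Compare letters: m→z is +13, o→b is +13, n→a is +13 — a constant shift. Each letter is shifted forward by 13 in the alphabet (a Caesar shift of +13).
Undoing it on raqyrff: r−13=e, a−13=n, q−13=d, y−13=l, r−13=e, f−13=s, f−13=s.

endless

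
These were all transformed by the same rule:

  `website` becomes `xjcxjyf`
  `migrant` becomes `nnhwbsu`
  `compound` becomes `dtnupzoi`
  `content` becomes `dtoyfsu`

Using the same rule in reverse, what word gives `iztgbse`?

husband

Shifts by position in website: pos 0: w→x (+1), pos 1: e→j (+5), pos 2: b→c (+1), pos 3: s→x (+5) — repeating every 2. It's a Vigenère-style cipher with numeric key [1,5]: position i shifts by key[i mod 2].
Decoding iztgbse: i−1=h, z−5=u, t−1=s, g−5=b, b−1=a, s−5=n, e−1=d.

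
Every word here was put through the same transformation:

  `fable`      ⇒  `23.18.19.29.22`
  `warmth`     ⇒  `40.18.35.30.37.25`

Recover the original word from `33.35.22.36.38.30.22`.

presume

f is letter #6 and maps to 23: an offset of 17. Each letter is replaced by its alphabet position (a=1..z=26) + 17.
Reversing it on 33.35.22.36.38.30.22: 33→(33−17)÷1=16=p, 35→(35−17)÷1=18=r, 22→(22−17)÷1=5=e, 36→(36−17)÷1=19=s, 38→(38−17)÷1=21=u, 30→(30−17)÷1=13=m, 22→(22−17)÷1=5=e.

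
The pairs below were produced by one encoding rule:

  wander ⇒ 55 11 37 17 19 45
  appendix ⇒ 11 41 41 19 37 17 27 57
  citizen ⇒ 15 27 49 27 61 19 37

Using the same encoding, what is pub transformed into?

w(#23)→55 and a(#1)→11: differences scale by 2, so n = 2·pos + 9. With a=1..z=26, the number is 2·pos + 9.
Applying it to pub: p=16→41, u=21→51, b=2→13.

41 51 13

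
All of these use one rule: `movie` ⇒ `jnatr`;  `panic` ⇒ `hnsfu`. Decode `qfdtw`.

royal

The output letters match the input read backwards, each shifted +5: movie reversed is eivom. Two steps: reverse the string, then apply a Caesar shift of +5.
Undoing it on qfdtw: shift back: q−5=l, f−5=a, d−5=y, t−5=o, w−5=r → layor; then reverse → royal.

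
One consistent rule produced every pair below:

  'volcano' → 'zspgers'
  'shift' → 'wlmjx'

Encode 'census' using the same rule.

Compare letters: v→z is +4, o→s is +4, l→p is +4 — a constant shift. It's a constant shift of +4 (ROT4).
On census: c+4=g, e+4=i, n+4=r, s+4=w, u+4=y, s+4=w.

girwyw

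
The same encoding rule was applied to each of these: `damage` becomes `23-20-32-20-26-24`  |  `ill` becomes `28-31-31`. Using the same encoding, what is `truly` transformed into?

d is letter #4 and maps to 23: an offset of 19. The number is (letter's place in the alphabet, a=1) + 19.
Applying it to truly: t=20→39, r=18→37, u=21→40, l=12→31, y=25→44.

39-37-40-31-44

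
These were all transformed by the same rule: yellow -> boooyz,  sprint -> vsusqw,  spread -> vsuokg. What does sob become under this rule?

vye

The rule splits by letter class: vowels +10, consonants +3.
On sob: s(cons)+3=v, o(vowel)+10=y, b(cons)+3=e.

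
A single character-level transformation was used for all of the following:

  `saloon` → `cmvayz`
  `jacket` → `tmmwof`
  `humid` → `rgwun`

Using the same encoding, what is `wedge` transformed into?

gqnso

Shifts by position in saloon: pos 0: s→c (+10), pos 1: a→m (+12), pos 2: l→v (+10), pos 3: o→a (+12) — repeating every 2. A repeating key of period 2 is used — shifts +10, +12 over and over.
For wedge: w+10=g, e+12=q, d+10=n, g+12=s, e+10=o.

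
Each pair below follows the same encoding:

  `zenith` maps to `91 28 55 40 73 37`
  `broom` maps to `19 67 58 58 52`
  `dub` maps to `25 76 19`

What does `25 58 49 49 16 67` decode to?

With a=1..z=26, the number is 3·pos + 13.
Decoding 25 58 49 49 16 67: 25→(25−13)÷3=4=d, 58→(58−13)÷3=15=o, 49→(49−13)÷3=12=l, 49→(49−13)÷3=12=l, 16→(16−13)÷3=1=a, 67→(67−13)÷3=18=r.

dollar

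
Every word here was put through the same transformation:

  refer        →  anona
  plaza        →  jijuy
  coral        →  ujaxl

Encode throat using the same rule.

cjxaqc

Two steps: reverse the string, then apply a Caesar shift of +9.
Applying it to throat: reverse → taorht; then shift: t+9=c, a+9=j, o+9=x, r+9=a, h+9=q, t+9=c.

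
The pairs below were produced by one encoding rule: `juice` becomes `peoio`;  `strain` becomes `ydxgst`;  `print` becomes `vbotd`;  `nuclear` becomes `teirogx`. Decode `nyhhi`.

Shifts by position in juice: pos 0: j→p (+6), pos 1: u→e (+10), pos 2: i→o (+6), pos 3: c→i (+6), pos 4: e→o (+10) — repeating every 3. A repeating key of period 3 is used — shifts +6, +10, +6 over and over.
Decoding nyhhi: n−6=h, y−10=o, h−6=b, h−6=b, i−10=y.

hobby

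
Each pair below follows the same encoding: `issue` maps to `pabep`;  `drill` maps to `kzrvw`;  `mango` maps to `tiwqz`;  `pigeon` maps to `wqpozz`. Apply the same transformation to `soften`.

In issue: i→p is +7, s→a is +8, s→b is +9, u→e is +10 — the shift increases by 1 each position. The shift increases by 1 at each position, starting from +7: 7, 8, 9, ….
Applying it to soften: s+7=z, o+8=w, f+9=o, t+10=d, e+11=p, n+12=z.

zwodpz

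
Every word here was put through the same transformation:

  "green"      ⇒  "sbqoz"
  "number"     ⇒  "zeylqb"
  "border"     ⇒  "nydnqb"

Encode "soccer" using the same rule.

eyomqb

Shifts by position in green: pos 0: g→s (+12), pos 1: r→b (+10), pos 2: e→q (+12), pos 3: e→o (+10) — repeating every 2. It's a Vigenère-style cipher with numeric key [12,10]: position i shifts by key[i mod 2].
Applying it to soccer: s+12=e, o+10=y, c+12=o, c+10=m, e+12=q, r+10=b.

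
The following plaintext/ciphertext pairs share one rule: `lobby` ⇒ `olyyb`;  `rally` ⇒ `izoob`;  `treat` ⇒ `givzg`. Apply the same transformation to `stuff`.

Each pair mirrors across the alphabet (l↔o, o↔l, b↔y): positions sum to 25. This is the alphabet-reversal cipher (Atbash): a becomes z, b becomes y, etc.
For stuff: s↔h, t↔g, u↔f, f↔u, f↔u.

hgfuu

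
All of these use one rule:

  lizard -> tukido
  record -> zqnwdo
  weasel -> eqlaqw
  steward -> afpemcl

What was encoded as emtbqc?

waiter

The shifts repeat in a cycle of length 3: positions 0,1,… shift by +8, +12, +11, then the pattern repeats.
Undoing it on emtbqc: e−8=w, m−12=a, t−11=i, b−8=t, q−12=e, c−11=r.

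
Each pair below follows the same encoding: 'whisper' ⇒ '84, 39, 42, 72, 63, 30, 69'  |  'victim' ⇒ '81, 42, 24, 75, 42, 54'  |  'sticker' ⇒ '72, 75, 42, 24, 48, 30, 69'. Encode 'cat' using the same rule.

24, 18, 75

w(#23)→84 and h(#8)→39: differences scale by 3, so n = 3·pos + 15. Each letter becomes 3×(its alphabet position, a=1..z=26) + 15.
On cat: c=3→24, a=1→18, t=20→75.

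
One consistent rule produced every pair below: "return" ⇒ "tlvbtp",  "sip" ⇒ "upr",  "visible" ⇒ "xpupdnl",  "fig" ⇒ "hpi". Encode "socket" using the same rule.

uvemlv

Vowels shift forward by 7 and consonants shift forward by 2.
Applying it to socket: s(cons)+2=u, o(vowel)+7=v, c(cons)+2=e, k(cons)+2=m, e(vowel)+7=l, t(cons)+2=v.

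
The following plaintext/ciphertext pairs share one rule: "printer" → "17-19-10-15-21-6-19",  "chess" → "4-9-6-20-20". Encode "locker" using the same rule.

13-16-4-12-6-19

Each letter is replaced by its alphabet position (a=1..z=26) + 1.
For locker: l=12→13, o=15→16, c=3→4, k=11→12, e=5→6, r=18→19.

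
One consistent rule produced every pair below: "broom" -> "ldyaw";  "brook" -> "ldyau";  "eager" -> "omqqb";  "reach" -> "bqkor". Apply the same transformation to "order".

ydnqb

Shifts by position in broom: pos 0: b→l (+10), pos 1: r→d (+12), pos 2: o→y (+10), pos 3: o→a (+12) — repeating every 2. A repeating key of period 2 is used — shifts +10, +12 over and over.
On order: o+10=y, r+12=d, d+10=n, e+12=q, r+10=b.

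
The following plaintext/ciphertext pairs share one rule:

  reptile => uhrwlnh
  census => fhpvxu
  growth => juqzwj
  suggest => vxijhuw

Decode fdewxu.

Shifts by position in reptile: pos 0: r→u (+3), pos 1: e→h (+3), pos 2: p→r (+2), pos 3: t→w (+3), pos 4: i→l (+3), pos 5: l→n (+2) — repeating every 3. It's a Vigenère-style cipher with numeric key [3,3,2]: position i shifts by key[i mod 3].
Reversing it on fdewxu: f−3=c, d−3=a, e−2=c, w−3=t, x−3=u, u−2=s.

cactus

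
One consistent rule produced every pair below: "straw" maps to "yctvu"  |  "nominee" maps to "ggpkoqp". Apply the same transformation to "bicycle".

The output letters match the input read backwards, each shifted +2: straw reversed is warts. Two steps: reverse the string, then apply a Caesar shift of +2.
On bicycle: reverse → elcycib; then shift: e+2=g, l+2=n, c+2=e, y+2=a, c+2=e, i+2=k, b+2=d.

gneaekd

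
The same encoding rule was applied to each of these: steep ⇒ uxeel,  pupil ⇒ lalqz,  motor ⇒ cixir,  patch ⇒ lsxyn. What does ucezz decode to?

smell

s(18)→u(20) and t(19)→x(23) fit y≡3x+18 (mod 26); the inverse of 3 mod 26 is 9. This is an affine cipher: with a=0,…,z=25, each position x becomes (3x+18) mod 26.
Decoding ucezz: u(20)→9·(20−18)≡18=s; c(2)→9·(2−18)≡12=m; e(4)→9·(4−18)≡4=e; z(25)→9·(25−18)≡11=l; z(25)→9·(25−18)≡11=l (all mod 26).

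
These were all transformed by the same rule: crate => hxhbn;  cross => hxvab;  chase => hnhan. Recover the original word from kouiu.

final

In crate: c→h is +5, r→x is +6, a→h is +7, t→b is +8 — the shift increases by 1 each position. Each letter shifts forward by (position + 5), i.e. 5, 6, 7, … — the shift grows by one for each successive letter.
Reversing it on kouiu: k−5=f, o−6=i, u−7=n, i−8=a, u−9=l.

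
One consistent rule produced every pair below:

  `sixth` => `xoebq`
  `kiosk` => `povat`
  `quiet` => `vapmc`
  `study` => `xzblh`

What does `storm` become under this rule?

In sixth: s→x is +5, i→o is +6, x→e is +7, t→b is +8 — the shift increases by 1 each position. Letter i (0-indexed) is shifted by i+5, so successive shifts are 5, 6, 7, ….
Applying it to storm: s+5=x, t+6=z, o+7=v, r+8=z, m+9=v.

xzvzv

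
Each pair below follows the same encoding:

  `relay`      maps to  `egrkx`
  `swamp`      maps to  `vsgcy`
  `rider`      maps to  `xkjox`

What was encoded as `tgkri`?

clean

The output letters match the input read backwards, each shifted +6: relay reversed is yaler. Two steps: reverse the string, then apply a Caesar shift of +6.
Decoding tgkri: shift back: t−6=n, g−6=a, k−6=e, r−6=l, i−6=c → naelc; then reverse → clean.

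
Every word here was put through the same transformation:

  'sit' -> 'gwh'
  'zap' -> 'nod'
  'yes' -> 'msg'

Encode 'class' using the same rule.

This is a Caesar cipher with shift 14.
Applying it to class: c+14=q, l+14=z, a+14=o, s+14=g, s+14=g.

qzogg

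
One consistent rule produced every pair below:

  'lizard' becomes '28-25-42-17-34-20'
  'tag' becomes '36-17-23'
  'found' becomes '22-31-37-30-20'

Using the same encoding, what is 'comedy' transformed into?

Each letter is replaced by its alphabet position (a=1..z=26) + 16.
Applying it to comedy: c=3→19, o=15→31, m=13→29, e=5→21, d=4→20, y=25→41.

19-31-29-21-20-41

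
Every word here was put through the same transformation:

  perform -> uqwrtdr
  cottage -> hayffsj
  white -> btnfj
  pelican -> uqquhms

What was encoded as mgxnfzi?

husband

Shifts by position in perform: pos 0: p→u (+5), pos 1: e→q (+12), pos 2: r→w (+5), pos 3: f→r (+12) — repeating every 2. The shifts repeat in a cycle of length 2: positions 0,1,… shift by +5, +12, then the pattern repeats.
Undoing it on mgxnfzi: m−5=h, g−12=u, x−5=s, n−12=b, f−5=a, z−12=n, i−5=d.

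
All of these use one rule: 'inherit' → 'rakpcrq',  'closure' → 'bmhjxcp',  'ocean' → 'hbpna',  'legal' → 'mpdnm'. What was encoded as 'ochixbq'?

Each letter's alphabet position (a=0..z=25) is mapped through 7·x+13 mod 26 — an affine cipher.
Decoding ochixbq: o(14)→15·(14−13)≡15=p; c(2)→15·(2−13)≡17=r; h(7)→15·(7−13)≡14=o; i(8)→15·(8−13)≡3=d; x(23)→15·(23−13)≡20=u; b(1)→15·(1−13)≡2=c; q(16)→15·(16−13)≡19=t (all mod 26).

product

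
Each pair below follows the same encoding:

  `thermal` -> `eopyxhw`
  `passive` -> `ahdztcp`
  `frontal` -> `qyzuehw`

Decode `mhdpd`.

Shifts by position in thermal: pos 0: t→e (+11), pos 1: h→o (+7), pos 2: e→p (+11), pos 3: r→y (+7) — repeating every 2. A repeating key of period 2 is used — shifts +11, +7 over and over.
Decoding mhdpd: m−11=b, h−7=a, d−11=s, p−7=i, d−11=s.

basis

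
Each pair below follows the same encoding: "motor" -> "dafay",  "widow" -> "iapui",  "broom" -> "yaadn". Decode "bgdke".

The output letters match the input read backwards, each shifted +12: motor reversed is rotom. Two steps: reverse the string, then apply a Caesar shift of +12.
Decoding bgdke: shift back: b−12=p, g−12=u, d−12=r, k−12=y, e−12=s → purys; then reverse → syrup.

syrup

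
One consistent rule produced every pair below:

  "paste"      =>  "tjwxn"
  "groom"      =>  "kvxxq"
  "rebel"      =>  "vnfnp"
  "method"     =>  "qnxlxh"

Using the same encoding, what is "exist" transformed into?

nbrwx

The shift depends on letter class: consonant p→t is +4, but vowel a→j is +9. Vowels shift forward by 9 and consonants shift forward by 4.
For exist: e(vowel)+9=n, x(cons)+4=b, i(vowel)+9=r, s(cons)+4=w, t(cons)+4=x.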